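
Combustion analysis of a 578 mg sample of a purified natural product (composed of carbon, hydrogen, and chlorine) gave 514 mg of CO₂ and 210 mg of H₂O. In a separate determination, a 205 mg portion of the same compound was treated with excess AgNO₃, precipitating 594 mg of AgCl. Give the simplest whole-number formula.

CH2Cl

mol C = 0.514 g CO₂ ÷ 44.009 g/mol = 0.01168 mol
mol H = 2 × 0.210 g H₂O ÷ 18.015 g/mol = 0.02331 mol
From the AgCl data: mol Cl per gram of compound = (0.594 ÷ 143.318) ÷ 0.205 = 0.02022 mol/g, so in the 0.578 g combustion sample mol Cl = 0.01169 mol
Divide by the smallest (0.01168 mol): C 1.000, H 1.996, Cl 1.001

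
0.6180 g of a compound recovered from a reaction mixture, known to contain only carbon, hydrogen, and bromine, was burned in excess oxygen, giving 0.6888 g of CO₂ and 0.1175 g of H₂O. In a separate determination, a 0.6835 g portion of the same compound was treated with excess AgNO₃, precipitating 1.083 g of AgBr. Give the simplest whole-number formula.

mol C = 0.6888 g CO₂ ÷ 44.009 g/mol = 0.015651 mol
mol H = 2 × 0.1175 g H₂O ÷ 18.015 g/mol = 0.013045 mol
From the AgBr data: mol Br per gram of compound = (1.083 ÷ 187.772) ÷ 0.6835 = 0.0084384 mol/g, so in the 0.6180 g combustion sample mol Br = 0.0052149 mol
Divide by the smallest (0.0052149 mol): C 3.001, H 2.501, Br 1.000
Multiplying each by 2 gives whole numbers: C 6.00, H 5.00, Br 2.00

C6H5Br2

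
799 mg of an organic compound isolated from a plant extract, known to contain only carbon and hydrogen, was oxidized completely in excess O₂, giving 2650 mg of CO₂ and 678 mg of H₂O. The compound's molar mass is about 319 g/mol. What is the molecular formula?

C24H30

mol C = 2.65 g CO₂ ÷ 44.009 g/mol = 0.06021 mol
mol H = 2 × 0.678 g H₂O ÷ 18.015 g/mol = 0.07527 mol
Divide by the smallest (0.06021 mol): C 1.000, H 1.250
Multiplying each by 4 gives whole numbers: C 4.00, H 5.00
Empirical formula: C4H5
Empirical-formula mass = 53.08 g/mol; 319 ÷ 53.08 ≈ 6, so the molecular formula is C24H30.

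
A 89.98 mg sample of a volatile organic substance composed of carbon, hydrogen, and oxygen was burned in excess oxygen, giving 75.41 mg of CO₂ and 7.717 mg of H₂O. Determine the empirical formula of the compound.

C2HO5

mol C = 0.07541 g CO₂ ÷ 44.009 g/mol = 0.0017135 mol
mol H = 2 × 0.007717 g H₂O ÷ 18.015 g/mol = 0.00085673 mol
mass O = 0.08998 − (0.020581 + 0.00086358) = 0.068535 g → mol O = 0.068535 ÷ 15.999 = 0.0042837 mol
Divide by the smallest (0.00085673 mol): C 2.000, H 1.000, O 5.000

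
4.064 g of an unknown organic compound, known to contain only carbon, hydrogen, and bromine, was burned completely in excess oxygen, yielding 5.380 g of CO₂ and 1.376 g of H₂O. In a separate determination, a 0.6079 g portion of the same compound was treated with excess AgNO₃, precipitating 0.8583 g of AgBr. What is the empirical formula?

C4H5Br

mol C = 5.380 g CO₂ ÷ 44.009 g/mol = 0.12225 mol
mol H = 2 × 1.376 g H₂O ÷ 18.015 g/mol = 0.15276 mol
From the AgBr data: mol Br per gram of compound = (0.8583 ÷ 187.772) ÷ 0.6079 = 0.0075193 mol/g, so in the 4.064 g combustion sample mol Br = 0.030558 mol
Divide by the smallest (0.030558 mol): C 4.000, H 4.999, Br 1.000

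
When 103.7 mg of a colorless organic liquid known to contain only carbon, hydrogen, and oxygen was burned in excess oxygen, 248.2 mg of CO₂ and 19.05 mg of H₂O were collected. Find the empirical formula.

mol C = 0.2482 g CO₂ ÷ 44.009 g/mol = 0.0056398 mol
mol H = 2 × 0.01905 g H₂O ÷ 18.015 g/mol = 0.0021149 mol
mass O = 0.1037 − (0.067739 + 0.0021318) = 0.033829 g → mol O = 0.033829 ÷ 15.999 = 0.0021144 mol
Divide by the smallest (0.0021144 mol): C 2.667, H 1.000, O 1.000
Multiplying each by 3 gives whole numbers: C 8.00, H 3.00, O 3.00

C8H3O3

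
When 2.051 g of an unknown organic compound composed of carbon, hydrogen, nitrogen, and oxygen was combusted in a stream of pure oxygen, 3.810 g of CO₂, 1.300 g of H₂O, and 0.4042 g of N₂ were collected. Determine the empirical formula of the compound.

mol C = 3.810 g CO₂ ÷ 44.009 g/mol = 0.086573 mol
mol H = 2 × 1.300 g H₂O ÷ 18.015 g/mol = 0.14432 mol
mol N = 2 × 0.4042 g N₂ ÷ 28.014 g/mol = 0.028857 mol
mass O = 2.051 − (1.0398 + 0.14548 + 0.40420) = 0.46149 g → mol O = 0.46149 ÷ 15.999 = 0.028845 mol
Divide by the smallest (0.028845 mol): C 3.001, H 5.003, N 1.000, O 1.000

C3H5NO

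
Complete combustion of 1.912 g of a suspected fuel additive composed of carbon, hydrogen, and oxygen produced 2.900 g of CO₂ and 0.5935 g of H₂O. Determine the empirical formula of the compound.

CHO

mol C = 2.900 g CO₂ ÷ 44.009 g/mol = 0.065896 mol
mol H = 2 × 0.5935 g H₂O ÷ 18.015 g/mol = 0.065890 mol
mass O = 1.912 − (0.79147 + 0.066417) = 1.0541 g → mol O = 1.0541 ÷ 15.999 = 0.065886 mol
Divide by the smallest (0.065886 mol): C 1.000, H 1.000, O 1.000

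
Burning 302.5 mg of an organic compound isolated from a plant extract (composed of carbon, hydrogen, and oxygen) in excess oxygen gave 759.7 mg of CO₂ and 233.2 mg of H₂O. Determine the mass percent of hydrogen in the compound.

mol C = 0.7597 g CO₂ ÷ 44.009 g/mol = 0.017262 mol
mol H = 2 × 0.2332 g H₂O ÷ 18.015 g/mol = 0.025890 mol
mass O = 0.3025 − (0.20734 + 0.026097) = 0.069065 g → mol O = 0.069065 ÷ 15.999 = 0.0043168 mol
mass % H = 0.026097 g ÷ 0.3025 g × 100%

8.63%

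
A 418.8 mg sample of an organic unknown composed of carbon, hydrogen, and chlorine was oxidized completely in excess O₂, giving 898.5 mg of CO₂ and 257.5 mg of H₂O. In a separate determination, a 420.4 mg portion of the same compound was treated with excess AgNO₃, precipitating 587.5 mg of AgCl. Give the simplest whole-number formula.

C5H7Cl

mol C = 0.8985 g CO₂ ÷ 44.009 g/mol = 0.020416 mol
mol H = 2 × 0.2575 g H₂O ÷ 18.015 g/mol = 0.028587 mol
From the AgCl data: mol Cl per gram of compound = (0.5875 ÷ 143.318) ÷ 0.4204 = 0.0097509 mol/g, so in the 0.4188 g combustion sample mol Cl = 0.0040837 mol
Divide by the smallest (0.0040837 mol): C 4.999, H 7.000, Cl 1.000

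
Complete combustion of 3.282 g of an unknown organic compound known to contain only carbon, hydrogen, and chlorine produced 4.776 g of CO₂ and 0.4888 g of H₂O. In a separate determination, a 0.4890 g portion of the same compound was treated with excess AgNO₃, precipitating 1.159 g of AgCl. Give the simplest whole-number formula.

mol C = 4.776 g CO₂ ÷ 44.009 g/mol = 0.10852 mol
mol H = 2 × 0.4888 g H₂O ÷ 18.015 g/mol = 0.054266 mol
From the AgCl data: mol Cl per gram of compound = (1.159 ÷ 143.318) ÷ 0.4890 = 0.016538 mol/g, so in the 3.282 g combustion sample mol Cl = 0.054277 mol
Divide by the smallest (0.054266 mol): C 2.000, H 1.000, Cl 1.000

C2HCl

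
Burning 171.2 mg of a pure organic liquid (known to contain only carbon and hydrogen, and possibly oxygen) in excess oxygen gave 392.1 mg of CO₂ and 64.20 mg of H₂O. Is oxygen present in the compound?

yes

mol C = 0.3921 g CO₂ ÷ 44.009 g/mol = 0.0089095 mol
mol H = 2 × 0.06420 g H₂O ÷ 18.015 g/mol = 0.0071274 mol
C and H account for only 0.11420 g of the 0.1712 g sample; the remaining 0.057003 g must be oxygen.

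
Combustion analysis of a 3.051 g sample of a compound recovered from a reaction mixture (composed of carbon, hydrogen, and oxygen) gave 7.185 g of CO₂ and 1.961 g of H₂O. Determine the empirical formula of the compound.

C3H4O

mol C = 7.185 g CO₂ ÷ 44.009 g/mol = 0.16326 mol
mol H = 2 × 1.961 g H₂O ÷ 18.015 g/mol = 0.21771 mol
mass O = 3.051 − (1.9609 + 0.21945) = 0.87061 g → mol O = 0.87061 ÷ 15.999 = 0.054417 mol
Divide by the smallest (0.054417 mol): C 3.000, H 4.001, O 1.000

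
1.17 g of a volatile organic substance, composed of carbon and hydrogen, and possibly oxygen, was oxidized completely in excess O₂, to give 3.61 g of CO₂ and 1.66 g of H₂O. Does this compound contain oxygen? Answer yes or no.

mol C = 3.61 g CO₂ ÷ 44.009 g/mol = 0.08203 mol
mol H = 2 × 1.66 g H₂O ÷ 18.015 g/mol = 0.1843 mol
C and H together account for 1.171 g — essentially the entire 1.17 g sample — so the compound contains no oxygen.

no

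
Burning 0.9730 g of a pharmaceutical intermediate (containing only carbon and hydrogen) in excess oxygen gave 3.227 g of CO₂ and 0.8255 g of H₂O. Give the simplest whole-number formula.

mol C = 3.227 g CO₂ ÷ 44.009 g/mol = 0.073326 mol
mol H = 2 × 0.8255 g H₂O ÷ 18.015 g/mol = 0.091646 mol
Divide by the smallest (0.073326 mol): C 1.000, H 1.250
Multiplying each by 4 gives whole numbers: C 4.00, H 5.00

C4H5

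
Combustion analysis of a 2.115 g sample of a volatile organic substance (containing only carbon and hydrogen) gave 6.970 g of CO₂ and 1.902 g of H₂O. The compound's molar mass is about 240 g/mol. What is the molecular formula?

C18H24

mol C = 6.970 g CO₂ ÷ 44.009 g/mol = 0.15838 mol
mol H = 2 × 1.902 g H₂O ÷ 18.015 g/mol = 0.21116 mol
Divide by the smallest (0.15838 mol): C 1.000, H 1.333
Multiplying each by 3 gives whole numbers: C 3.00, H 4.00
Empirical formula: C3H4
Empirical-formula mass = 40.06 g/mol; 240 ÷ 40.06 ≈ 6, so the molecular formula is C18H24.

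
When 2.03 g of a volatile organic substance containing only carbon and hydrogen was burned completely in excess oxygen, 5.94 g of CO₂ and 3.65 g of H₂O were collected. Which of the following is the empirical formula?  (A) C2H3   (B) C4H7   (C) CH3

mol C = 5.94 g CO₂ ÷ 44.009 g/mol = 0.1350 mol
mol H = 2 × 3.65 g H₂O ÷ 18.015 g/mol = 0.4052 mol
Divide by the smallest (0.1350 mol): C 1.000, H 3.002

(C) CH3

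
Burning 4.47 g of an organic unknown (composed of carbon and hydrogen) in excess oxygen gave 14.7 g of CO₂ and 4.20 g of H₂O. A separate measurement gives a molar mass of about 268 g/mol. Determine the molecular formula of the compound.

mol C = 14.7 g CO₂ ÷ 44.009 g/mol = 0.3340 mol
mol H = 2 × 4.20 g H₂O ÷ 18.015 g/mol = 0.4663 mol
Divide by the smallest (0.3340 mol): C 1.000, H 1.396
Multiplying each by 5 gives whole numbers: C 5.00, H 6.98
Empirical formula: C5H7
Empirical-formula mass = 67.11 g/mol; 268 ÷ 67.11 ≈ 4, so the molecular formula is C20H28.

C20H28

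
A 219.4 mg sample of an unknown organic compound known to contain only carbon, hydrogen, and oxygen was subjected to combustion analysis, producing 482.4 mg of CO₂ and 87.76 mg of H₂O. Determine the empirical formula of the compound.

C9H8O4

mol C = 0.4824 g CO₂ ÷ 44.009 g/mol = 0.010961 mol
mol H = 2 × 0.08776 g H₂O ÷ 18.015 g/mol = 0.0097430 mol
mass O = 0.2194 − (0.13166 + 0.0098209) = 0.077922 g → mol O = 0.077922 ÷ 15.999 = 0.0048704 mol
Divide by the smallest (0.0048704 mol): C 2.251, H 2.000, O 1.000
Multiplying each by 4 gives whole numbers: C 9.00, H 8.00, O 4.00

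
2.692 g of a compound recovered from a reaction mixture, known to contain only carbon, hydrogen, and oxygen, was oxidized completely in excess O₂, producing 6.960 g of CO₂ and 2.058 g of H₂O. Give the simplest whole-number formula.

mol C = 6.960 g CO₂ ÷ 44.009 g/mol = 0.15815 mol
mol H = 2 × 2.058 g H₂O ÷ 18.015 g/mol = 0.22848 mol
mass O = 2.692 − (1.8995 + 0.23030) = 0.56216 g → mol O = 0.56216 ÷ 15.999 = 0.035137 mol
Divide by the smallest (0.035137 mol): C 4.501, H 6.502, O 1.000
Multiplying each by 2 gives whole numbers: C 9.00, H 13.00, O 2.00

C9H13O2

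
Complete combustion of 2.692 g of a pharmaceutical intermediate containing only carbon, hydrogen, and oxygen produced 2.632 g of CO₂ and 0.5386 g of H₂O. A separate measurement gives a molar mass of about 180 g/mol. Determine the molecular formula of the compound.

mol C = 2.632 g CO₂ ÷ 44.009 g/mol = 0.059806 mol
mol H = 2 × 0.5386 g H₂O ÷ 18.015 g/mol = 0.059795 mol
mass O = 2.692 − (0.71833 + 0.060273) = 1.9134 g → mol O = 1.9134 ÷ 15.999 = 0.11959 mol
Divide by the smallest (0.059795 mol): C 1.000, H 1.000, O 2.000
Empirical formula: CHO2
Empirical-formula mass = 45.02 g/mol; 180 ÷ 45.02 ≈ 4, so the molecular formula is C4H4O8.

C4H4O8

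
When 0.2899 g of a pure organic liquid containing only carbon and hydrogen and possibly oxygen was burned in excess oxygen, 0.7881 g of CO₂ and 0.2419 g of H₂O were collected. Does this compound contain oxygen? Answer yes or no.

yes

mol C = 0.7881 g CO₂ ÷ 44.009 g/mol = 0.017908 mol
mol H = 2 × 0.2419 g H₂O ÷ 18.015 g/mol = 0.026855 mol
C and H account for only 0.24216 g of the 0.2899 g sample; the remaining 0.047740 g must be oxygen.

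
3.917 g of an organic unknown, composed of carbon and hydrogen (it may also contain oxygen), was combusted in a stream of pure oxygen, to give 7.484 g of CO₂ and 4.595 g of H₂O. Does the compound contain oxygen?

yes

mol C = 7.484 g CO₂ ÷ 44.009 g/mol = 0.17006 mol
mol H = 2 × 4.595 g H₂O ÷ 18.015 g/mol = 0.51013 mol
C and H account for only 2.5568 g of the 3.917 g sample; the remaining 1.3602 g must be oxygen.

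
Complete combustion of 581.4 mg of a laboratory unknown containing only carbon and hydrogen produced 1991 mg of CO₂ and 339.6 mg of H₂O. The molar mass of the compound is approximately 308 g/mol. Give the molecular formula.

C24H20

mol C = 1.991 g CO₂ ÷ 44.009 g/mol = 0.045241 mol
mol H = 2 × 0.3396 g H₂O ÷ 18.015 g/mol = 0.037702 mol
Divide by the smallest (0.037702 mol): C 1.200, H 1.000
Multiplying each by 5 gives whole numbers: C 6.00, H 5.00
Empirical formula: C6H5
Empirical-formula mass = 77.11 g/mol; 308 ÷ 77.11 ≈ 4, so the molecular formula is C24H20.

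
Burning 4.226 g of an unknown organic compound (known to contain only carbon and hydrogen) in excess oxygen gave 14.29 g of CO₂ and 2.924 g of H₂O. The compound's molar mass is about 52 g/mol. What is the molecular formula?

C4H4

mol C = 14.29 g CO₂ ÷ 44.009 g/mol = 0.32471 mol
mol H = 2 × 2.924 g H₂O ÷ 18.015 g/mol = 0.32462 mol
Divide by the smallest (0.32462 mol): C 1.000, H 1.000
Empirical formula: CH
Empirical-formula mass = 13.02 g/mol; 52 ÷ 13.02 ≈ 4, so the molecular formula is C4H4.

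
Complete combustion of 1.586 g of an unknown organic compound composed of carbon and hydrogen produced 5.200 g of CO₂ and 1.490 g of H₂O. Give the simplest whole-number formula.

C5H7

mol C = 5.200 g CO₂ ÷ 44.009 g/mol = 0.11816 mol
mol H = 2 × 1.490 g H₂O ÷ 18.015 g/mol = 0.16542 mol
Divide by the smallest (0.11816 mol): C 1.000, H 1.400
Multiplying each by 5 gives whole numbers: C 5.00, H 7.00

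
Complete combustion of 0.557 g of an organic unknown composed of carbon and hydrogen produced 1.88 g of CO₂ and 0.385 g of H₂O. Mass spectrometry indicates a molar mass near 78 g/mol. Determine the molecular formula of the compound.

mol C = 1.88 g CO₂ ÷ 44.009 g/mol = 0.04272 mol
mol H = 2 × 0.385 g H₂O ÷ 18.015 g/mol = 0.04274 mol
Divide by the smallest (0.04272 mol): C 1.000, H 1.001
Empirical formula: CH
Empirical-formula mass = 13.02 g/mol; 78 ÷ 13.02 ≈ 6, so the molecular formula is C6H6.

C6H6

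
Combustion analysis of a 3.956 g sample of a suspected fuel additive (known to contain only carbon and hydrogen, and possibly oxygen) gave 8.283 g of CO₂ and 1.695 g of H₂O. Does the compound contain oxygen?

yes

mol C = 8.283 g CO₂ ÷ 44.009 g/mol = 0.18821 mol
mol H = 2 × 1.695 g H₂O ÷ 18.015 g/mol = 0.18818 mol
C and H account for only 2.4503 g of the 3.956 g sample; the remaining 1.5057 g must be oxygen.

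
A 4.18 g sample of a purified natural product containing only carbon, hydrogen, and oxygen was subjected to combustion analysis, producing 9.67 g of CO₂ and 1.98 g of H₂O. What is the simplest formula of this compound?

C8H8O3

mol C = 9.67 g CO₂ ÷ 44.009 g/mol = 0.2197 mol
mol H = 2 × 1.98 g H₂O ÷ 18.015 g/mol = 0.2198 mol
mass O = 4.18 − (2.639 + 0.2216) = 1.319 g → mol O = 1.319 ÷ 15.999 = 0.08246 mol
Divide by the smallest (0.08246 mol): C 2.665, H 2.666, O 1.000
Multiplying each by 3 gives whole numbers: C 7.99, H 8.00, O 3.00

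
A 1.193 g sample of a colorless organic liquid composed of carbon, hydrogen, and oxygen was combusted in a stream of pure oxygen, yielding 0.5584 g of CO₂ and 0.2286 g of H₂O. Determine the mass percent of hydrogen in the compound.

2.14%

mol C = 0.5584 g CO₂ ÷ 44.009 g/mol = 0.012688 mol
mol H = 2 × 0.2286 g H₂O ÷ 18.015 g/mol = 0.025379 mol
mass O = 1.193 − (0.15240 + 0.025582) = 1.0150 g → mol O = 1.0150 ÷ 15.999 = 0.063443 mol
mass % H = 0.025582 g ÷ 1.193 g × 100%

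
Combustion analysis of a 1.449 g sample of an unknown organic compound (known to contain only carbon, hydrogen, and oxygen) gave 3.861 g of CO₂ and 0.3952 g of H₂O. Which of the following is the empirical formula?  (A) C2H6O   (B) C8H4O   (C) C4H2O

(C) C4H2O

mol C = 3.861 g CO₂ ÷ 44.009 g/mol = 0.087732 mol
mol H = 2 × 0.3952 g H₂O ÷ 18.015 g/mol = 0.043875 mol
mass O = 1.449 − (1.0537 + 0.044226) = 0.35102 g → mol O = 0.35102 ÷ 15.999 = 0.021940 mol
Divide by the smallest (0.021940 mol): C 3.999, H 2.000, O 1.000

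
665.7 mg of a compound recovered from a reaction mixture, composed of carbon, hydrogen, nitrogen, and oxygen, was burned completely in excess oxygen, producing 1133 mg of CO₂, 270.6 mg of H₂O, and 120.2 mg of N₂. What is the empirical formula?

C6H7N2O3

mol C = 1.133 g CO₂ ÷ 44.009 g/mol = 0.025745 mol
mol H = 2 × 0.2706 g H₂O ÷ 18.015 g/mol = 0.030042 mol
mol N = 2 × 0.1202 g N₂ ÷ 28.014 g/mol = 0.0085814 mol
mass O = 0.6657 − (0.30922 + 0.030282 + 0.12020) = 0.20600 g → mol O = 0.20600 ÷ 15.999 = 0.012876 mol
Divide by the smallest (0.0085814 mol): C 3.000, H 3.501, N 1.000, O 1.500
Multiplying each by 2 gives whole numbers: C 6.00, H 7.00, N 2.00, O 3.00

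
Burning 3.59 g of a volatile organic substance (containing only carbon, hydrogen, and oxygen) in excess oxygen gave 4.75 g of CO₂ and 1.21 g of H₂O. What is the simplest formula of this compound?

C4H5O5

mol C = 4.75 g CO₂ ÷ 44.009 g/mol = 0.1079 mol
mol H = 2 × 1.21 g H₂O ÷ 18.015 g/mol = 0.1343 mol
mass O = 3.59 − (1.296 + 0.1354) = 2.158 g → mol O = 2.158 ÷ 15.999 = 0.1349 mol
Divide by the smallest (0.1079 mol): C 1.000, H 1.245, O 1.250
Multiplying each by 4 gives whole numbers: C 4.00, H 4.98, O 5.00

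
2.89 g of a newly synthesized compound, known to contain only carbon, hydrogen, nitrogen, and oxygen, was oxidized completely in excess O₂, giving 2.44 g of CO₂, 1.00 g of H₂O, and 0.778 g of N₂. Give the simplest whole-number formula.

mol C = 2.44 g CO₂ ÷ 44.009 g/mol = 0.05544 mol
mol H = 2 × 1.00 g H₂O ÷ 18.015 g/mol = 0.1110 mol
mol N = 2 × 0.778 g N₂ ÷ 28.014 g/mol = 0.05554 mol
mass O = 2.89 − (0.6659 + 0.1119 + 0.7780) = 1.334 g → mol O = 1.334 ÷ 15.999 = 0.08339 mol
Divide by the smallest (0.05544 mol): C 1.000, H 2.002, N 1.002, O 1.504
Multiplying each by 2 gives whole numbers: C 2.00, H 4.00, N 2.00, O 3.01

C2H4N2O3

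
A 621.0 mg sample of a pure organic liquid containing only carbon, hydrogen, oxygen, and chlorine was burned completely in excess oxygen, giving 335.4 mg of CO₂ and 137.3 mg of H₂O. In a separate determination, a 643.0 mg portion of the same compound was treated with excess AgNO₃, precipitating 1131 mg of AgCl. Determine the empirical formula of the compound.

CH2ClO2

mol C = 0.3354 g CO₂ ÷ 44.009 g/mol = 0.0076212 mol
mol H = 2 × 0.1373 g H₂O ÷ 18.015 g/mol = 0.015243 mol
From the AgCl data: mol Cl per gram of compound = (1.131 ÷ 143.318) ÷ 0.6430 = 0.012273 mol/g, so in the 0.6210 g combustion sample mol Cl = 0.0076215 mol
mass O = 0.6210 − (0.091538 + 0.015365 + 0.27018) = 0.24391 g → mol O = 0.24391 ÷ 15.999 = 0.015246 mol
Divide by the smallest (0.0076212 mol): C 1.000, H 2.000, Cl 1.000, O 2.000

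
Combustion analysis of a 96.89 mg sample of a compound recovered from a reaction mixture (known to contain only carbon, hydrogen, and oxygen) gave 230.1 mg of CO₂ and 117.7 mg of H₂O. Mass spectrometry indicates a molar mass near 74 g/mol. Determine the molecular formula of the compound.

mol C = 0.2301 g CO₂ ÷ 44.009 g/mol = 0.0052285 mol
mol H = 2 × 0.1177 g H₂O ÷ 18.015 g/mol = 0.013067 mol
mass O = 0.09689 − (0.062799 + 0.013171) = 0.020919 g → mol O = 0.020919 ÷ 15.999 = 0.0013075 mol
Divide by the smallest (0.0013075 mol): C 3.999, H 9.993, O 1.000
Empirical formula: C4H10O
Empirical-formula mass = 74.12 g/mol; 74 ÷ 74.12 ≈ 1, so the molecular formula is C4H10O.

C4H10O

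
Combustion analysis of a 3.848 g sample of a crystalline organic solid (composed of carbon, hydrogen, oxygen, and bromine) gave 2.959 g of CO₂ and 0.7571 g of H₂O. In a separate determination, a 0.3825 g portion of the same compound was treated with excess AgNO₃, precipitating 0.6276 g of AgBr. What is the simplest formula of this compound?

mol C = 2.959 g CO₂ ÷ 44.009 g/mol = 0.067236 mol
mol H = 2 × 0.7571 g H₂O ÷ 18.015 g/mol = 0.084052 mol
From the AgBr data: mol Br per gram of compound = (0.6276 ÷ 187.772) ÷ 0.3825 = 0.0087382 mol/g, so in the 3.848 g combustion sample mol Br = 0.033624 mol
mass O = 3.848 − (0.80757 + 0.084725 + 2.6867) = 0.26897 g → mol O = 0.26897 ÷ 15.999 = 0.016812 mol
Divide by the smallest (0.016812 mol): C 3.999, H 5.000, Br 2.000, O 1.000

C4H5Br2O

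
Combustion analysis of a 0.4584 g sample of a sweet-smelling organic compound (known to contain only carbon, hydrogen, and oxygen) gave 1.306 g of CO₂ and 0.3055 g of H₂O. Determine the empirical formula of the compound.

C7H8O

mol C = 1.306 g CO₂ ÷ 44.009 g/mol = 0.029676 mol
mol H = 2 × 0.3055 g H₂O ÷ 18.015 g/mol = 0.033916 mol
mass O = 0.4584 − (0.35644 + 0.034188) = 0.067777 g → mol O = 0.067777 ÷ 15.999 = 0.0042363 mol
Divide by the smallest (0.0042363 mol): C 7.005, H 8.006, O 1.000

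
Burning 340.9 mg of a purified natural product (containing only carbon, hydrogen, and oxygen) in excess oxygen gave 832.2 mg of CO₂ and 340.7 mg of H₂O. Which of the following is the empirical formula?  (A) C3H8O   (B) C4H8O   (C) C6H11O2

(B) C4H8O

mol C = 0.8322 g CO₂ ÷ 44.009 g/mol = 0.018910 mol
mol H = 2 × 0.3407 g H₂O ÷ 18.015 g/mol = 0.037824 mol
mass O = 0.3409 − (0.22713 + 0.038127) = 0.075648 g → mol O = 0.075648 ÷ 15.999 = 0.0047283 mol
Divide by the smallest (0.0047283 mol): C 3.999, H 7.999, O 1.000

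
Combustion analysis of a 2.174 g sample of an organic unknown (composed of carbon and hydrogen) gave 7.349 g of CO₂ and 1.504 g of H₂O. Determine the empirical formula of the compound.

mol C = 7.349 g CO₂ ÷ 44.009 g/mol = 0.16699 mol
mol H = 2 × 1.504 g H₂O ÷ 18.015 g/mol = 0.16697 mol
Divide by the smallest (0.16697 mol): C 1.000, H 1.000

CH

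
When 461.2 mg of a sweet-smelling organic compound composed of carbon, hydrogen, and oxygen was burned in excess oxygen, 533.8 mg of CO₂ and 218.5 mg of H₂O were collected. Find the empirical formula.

C2H4O3

mol C = 0.5338 g CO₂ ÷ 44.009 g/mol = 0.012129 mol
mol H = 2 × 0.2185 g H₂O ÷ 18.015 g/mol = 0.024258 mol
mass O = 0.4612 − (0.14569 + 0.024452) = 0.29106 g → mol O = 0.29106 ÷ 15.999 = 0.018193 mol
Divide by the smallest (0.012129 mol): C 1.000, H 2.000, O 1.500
Multiplying each by 2 gives whole numbers: C 2.00, H 4.00, O 3.00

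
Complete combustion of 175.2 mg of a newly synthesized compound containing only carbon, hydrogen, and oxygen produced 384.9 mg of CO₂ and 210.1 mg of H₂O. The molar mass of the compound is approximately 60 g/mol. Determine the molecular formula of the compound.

C3H8O

mol C = 0.3849 g CO₂ ÷ 44.009 g/mol = 0.0087459 mol
mol H = 2 × 0.2101 g H₂O ÷ 18.015 g/mol = 0.023325 mol
mass O = 0.1752 − (0.10505 + 0.023512) = 0.046641 g → mol O = 0.046641 ÷ 15.999 = 0.0029152 mol
Divide by the smallest (0.0029152 mol): C 3.000, H 8.001, O 1.000
Empirical formula: C3H8O
Empirical-formula mass = 60.10 g/mol; 60 ÷ 60.10 ≈ 1, so the molecular formula is C3H8O.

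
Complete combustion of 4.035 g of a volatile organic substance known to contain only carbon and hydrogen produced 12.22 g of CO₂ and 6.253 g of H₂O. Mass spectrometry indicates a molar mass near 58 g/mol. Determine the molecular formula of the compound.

mol C = 12.22 g CO₂ ÷ 44.009 g/mol = 0.27767 mol
mol H = 2 × 6.253 g H₂O ÷ 18.015 g/mol = 0.69420 mol
Divide by the smallest (0.27767 mol): C 1.000, H 2.500
Multiplying each by 2 gives whole numbers: C 2.00, H 5.00
Empirical formula: C2H5
Empirical-formula mass = 29.06 g/mol; 58 ÷ 29.06 ≈ 2, so the molecular formula is C4H10.

C4H10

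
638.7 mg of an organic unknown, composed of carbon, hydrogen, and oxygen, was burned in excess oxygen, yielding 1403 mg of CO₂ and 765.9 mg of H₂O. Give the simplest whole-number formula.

C3H8O

mol C = 1.403 g CO₂ ÷ 44.009 g/mol = 0.031880 mol
mol H = 2 × 0.7659 g H₂O ÷ 18.015 g/mol = 0.085029 mol
mass O = 0.6387 − (0.38291 + 0.085709) = 0.17008 g → mol O = 0.17008 ÷ 15.999 = 0.010631 mol
Divide by the smallest (0.010631 mol): C 2.999, H 7.998, O 1.000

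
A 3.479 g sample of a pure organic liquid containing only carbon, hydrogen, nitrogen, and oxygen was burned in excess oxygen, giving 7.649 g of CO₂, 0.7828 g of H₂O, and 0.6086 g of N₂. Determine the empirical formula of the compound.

C4H2NO

mol C = 7.649 g CO₂ ÷ 44.009 g/mol = 0.17381 mol
mol H = 2 × 0.7828 g H₂O ÷ 18.015 g/mol = 0.086905 mol
mol N = 2 × 0.6086 g N₂ ÷ 28.014 g/mol = 0.043450 mol
mass O = 3.479 − (2.0876 + 0.087601 + 0.60860) = 0.69522 g → mol O = 0.69522 ÷ 15.999 = 0.043454 mol
Divide by the smallest (0.043450 mol): C 4.000, H 2.000, N 1.000, O 1.000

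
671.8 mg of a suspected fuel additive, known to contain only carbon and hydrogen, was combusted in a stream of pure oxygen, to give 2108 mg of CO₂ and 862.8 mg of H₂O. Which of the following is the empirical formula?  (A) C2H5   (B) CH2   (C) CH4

mol C = 2.108 g CO₂ ÷ 44.009 g/mol = 0.047899 mol
mol H = 2 × 0.8628 g H₂O ÷ 18.015 g/mol = 0.095787 mol
Divide by the smallest (0.047899 mol): C 1.000, H 2.000

(B) CH2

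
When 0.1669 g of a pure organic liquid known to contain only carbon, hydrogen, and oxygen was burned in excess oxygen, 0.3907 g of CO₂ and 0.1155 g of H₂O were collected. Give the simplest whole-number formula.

mol C = 0.3907 g CO₂ ÷ 44.009 g/mol = 0.0088777 mol
mol H = 2 × 0.1155 g H₂O ÷ 18.015 g/mol = 0.012823 mol
mass O = 0.1669 − (0.10663 + 0.012925) = 0.047344 g → mol O = 0.047344 ÷ 15.999 = 0.0029592 mol
Divide by the smallest (0.0029592 mol): C 3.000, H 4.333, O 1.000
Multiplying each by 3 gives whole numbers: C 9.00, H 13.00, O 3.00

C9H13O3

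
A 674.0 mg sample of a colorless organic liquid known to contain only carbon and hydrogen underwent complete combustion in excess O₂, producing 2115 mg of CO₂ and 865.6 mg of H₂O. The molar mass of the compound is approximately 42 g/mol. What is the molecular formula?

mol C = 2.115 g CO₂ ÷ 44.009 g/mol = 0.048058 mol
mol H = 2 × 0.8656 g H₂O ÷ 18.015 g/mol = 0.096098 mol
Divide by the smallest (0.048058 mol): C 1.000, H 2.000
Empirical formula: CH2
Empirical-formula mass = 14.03 g/mol; 42 ÷ 14.03 ≈ 3, so the molecular formula is C3H6.

C3H6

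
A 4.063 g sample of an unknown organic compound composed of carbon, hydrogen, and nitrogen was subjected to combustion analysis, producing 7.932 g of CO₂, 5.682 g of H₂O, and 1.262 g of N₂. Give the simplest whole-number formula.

C2H7N

mol C = 7.932 g CO₂ ÷ 44.009 g/mol = 0.18024 mol
mol H = 2 × 5.682 g H₂O ÷ 18.015 g/mol = 0.63081 mol
mol N = 2 × 1.262 g N₂ ÷ 28.014 g/mol = 0.090098 mol
Divide by the smallest (0.090098 mol): C 2.000, H 7.001, N 1.000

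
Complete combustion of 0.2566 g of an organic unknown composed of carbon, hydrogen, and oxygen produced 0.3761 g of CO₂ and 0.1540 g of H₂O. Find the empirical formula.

CH2O

mol C = 0.3761 g CO₂ ÷ 44.009 g/mol = 0.0085460 mol
mol H = 2 × 0.1540 g H₂O ÷ 18.015 g/mol = 0.017097 mol
mass O = 0.2566 − (0.10265 + 0.017234) = 0.13672 g → mol O = 0.13672 ÷ 15.999 = 0.0085456 mol
Divide by the smallest (0.0085456 mol): C 1.000, H 2.001, O 1.000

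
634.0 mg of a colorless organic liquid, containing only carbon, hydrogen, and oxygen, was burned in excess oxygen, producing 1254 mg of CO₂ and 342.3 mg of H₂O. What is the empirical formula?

mol C = 1.254 g CO₂ ÷ 44.009 g/mol = 0.028494 mol
mol H = 2 × 0.3423 g H₂O ÷ 18.015 g/mol = 0.038002 mol
mass O = 0.6340 − (0.34224 + 0.038306) = 0.25345 g → mol O = 0.25345 ÷ 15.999 = 0.015842 mol
Divide by the smallest (0.015842 mol): C 1.799, H 2.399, O 1.000
Multiplying each by 5 gives whole numbers: C 8.99, H 11.99, O 5.00

C9H12O5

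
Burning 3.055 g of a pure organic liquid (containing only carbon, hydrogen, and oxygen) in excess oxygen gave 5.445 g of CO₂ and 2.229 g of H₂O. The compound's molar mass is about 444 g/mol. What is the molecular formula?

mol C = 5.445 g CO₂ ÷ 44.009 g/mol = 0.12372 mol
mol H = 2 × 2.229 g H₂O ÷ 18.015 g/mol = 0.24746 mol
mass O = 3.055 − (1.4861 + 0.24944) = 1.3195 g → mol O = 1.3195 ÷ 15.999 = 0.082474 mol
Divide by the smallest (0.082474 mol): C 1.500, H 3.000, O 1.000
Multiplying each by 2 gives whole numbers: C 3.00, H 6.00, O 2.00
Empirical formula: C3H6O2
Empirical-formula mass = 74.08 g/mol; 444 ÷ 74.08 ≈ 6, so the molecular formula is C18H36O12.

C18H36O12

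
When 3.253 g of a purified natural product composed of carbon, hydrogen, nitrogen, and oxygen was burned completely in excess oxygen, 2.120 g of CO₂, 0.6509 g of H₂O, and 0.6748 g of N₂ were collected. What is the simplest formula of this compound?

C2H3N2O5

mol C = 2.120 g CO₂ ÷ 44.009 g/mol = 0.048172 mol
mol H = 2 × 0.6509 g H₂O ÷ 18.015 g/mol = 0.072262 mol
mol N = 2 × 0.6748 g N₂ ÷ 28.014 g/mol = 0.048176 mol
mass O = 3.253 − (0.57859 + 0.072840 + 0.67480) = 1.9268 g → mol O = 1.9268 ÷ 15.999 = 0.12043 mol
Divide by the smallest (0.048172 mol): C 1.000, H 1.500, N 1.000, O 2.500
Multiplying each by 2 gives whole numbers: C 2.00, H 3.00, N 2.00, O 5.00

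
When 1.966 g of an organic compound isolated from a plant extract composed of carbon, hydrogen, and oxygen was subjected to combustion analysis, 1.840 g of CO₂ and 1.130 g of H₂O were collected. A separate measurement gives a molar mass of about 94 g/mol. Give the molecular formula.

C2H6O4

mol C = 1.840 g CO₂ ÷ 44.009 g/mol = 0.041810 mol
mol H = 2 × 1.130 g H₂O ÷ 18.015 g/mol = 0.12545 mol
mass O = 1.966 − (0.50218 + 0.12645) = 1.3374 g → mol O = 1.3374 ÷ 15.999 = 0.083591 mol
Divide by the smallest (0.041810 mol): C 1.000, H 3.001, O 1.999
Empirical formula: CH3O2
Empirical-formula mass = 47.03 g/mol; 94 ÷ 47.03 ≈ 2, so the molecular formula is C2H6O4.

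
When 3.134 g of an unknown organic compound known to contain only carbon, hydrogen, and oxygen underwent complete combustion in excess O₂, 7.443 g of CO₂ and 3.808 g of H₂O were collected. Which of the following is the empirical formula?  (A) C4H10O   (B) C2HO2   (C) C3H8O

(A) C4H10O

mol C = 7.443 g CO₂ ÷ 44.009 g/mol = 0.16912 mol
mol H = 2 × 3.808 g H₂O ÷ 18.015 g/mol = 0.42276 mol
mass O = 3.134 − (2.0314 + 0.42614) = 0.67650 g → mol O = 0.67650 ÷ 15.999 = 0.042284 mol
Divide by the smallest (0.042284 mol): C 4.000, H 9.998, O 1.000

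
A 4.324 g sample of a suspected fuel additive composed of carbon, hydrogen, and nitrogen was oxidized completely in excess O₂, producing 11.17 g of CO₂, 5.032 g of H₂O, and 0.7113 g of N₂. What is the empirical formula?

C5H11N

mol C = 11.17 g CO₂ ÷ 44.009 g/mol = 0.25381 mol
mol H = 2 × 5.032 g H₂O ÷ 18.015 g/mol = 0.55865 mol
mol N = 2 × 0.7113 g N₂ ÷ 28.014 g/mol = 0.050782 mol
Divide by the smallest (0.050782 mol): C 4.998, H 11.001, N 1.000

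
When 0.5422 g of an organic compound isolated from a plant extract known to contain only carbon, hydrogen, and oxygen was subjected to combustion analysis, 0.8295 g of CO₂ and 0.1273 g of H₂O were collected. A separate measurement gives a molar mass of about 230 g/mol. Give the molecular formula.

C8H6O8

mol C = 0.8295 g CO₂ ÷ 44.009 g/mol = 0.018848 mol
mol H = 2 × 0.1273 g H₂O ÷ 18.015 g/mol = 0.014133 mol
mass O = 0.5422 − (0.22639 + 0.014246) = 0.30157 g → mol O = 0.30157 ÷ 15.999 = 0.018849 mol
Divide by the smallest (0.014133 mol): C 1.334, H 1.000, O 1.334
Multiplying each by 3 gives whole numbers: C 4.00, H 3.00, O 4.00
Empirical formula: C4H3O4
Empirical-formula mass = 115.06 g/mol; 230 ÷ 115.06 ≈ 2, so the molecular formula is C8H6O8.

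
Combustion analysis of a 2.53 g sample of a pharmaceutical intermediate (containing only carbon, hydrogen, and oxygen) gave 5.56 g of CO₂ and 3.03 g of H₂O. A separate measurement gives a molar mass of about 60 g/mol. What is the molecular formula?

C3H8O

mol C = 5.56 g CO₂ ÷ 44.009 g/mol = 0.1263 mol
mol H = 2 × 3.03 g H₂O ÷ 18.015 g/mol = 0.3364 mol
mass O = 2.53 − (1.517 + 0.3391) = 0.6735 g → mol O = 0.6735 ÷ 15.999 = 0.04210 mol
Divide by the smallest (0.04210 mol): C 3.001, H 7.991, O 1.000
Empirical formula: C3H8O
Empirical-formula mass = 60.10 g/mol; 60 ÷ 60.10 ≈ 1, so the molecular formula is C3H8O.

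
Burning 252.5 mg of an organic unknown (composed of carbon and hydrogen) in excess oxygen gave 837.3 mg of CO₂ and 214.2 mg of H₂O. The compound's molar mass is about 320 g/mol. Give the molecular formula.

C24H30

mol C = 0.8373 g CO₂ ÷ 44.009 g/mol = 0.019026 mol
mol H = 2 × 0.2142 g H₂O ÷ 18.015 g/mol = 0.023780 mol
Divide by the smallest (0.019026 mol): C 1.000, H 1.250
Multiplying each by 4 gives whole numbers: C 4.00, H 5.00
Empirical formula: C4H5
Empirical-formula mass = 53.08 g/mol; 320 ÷ 53.08 ≈ 6, so the molecular formula is C24H30.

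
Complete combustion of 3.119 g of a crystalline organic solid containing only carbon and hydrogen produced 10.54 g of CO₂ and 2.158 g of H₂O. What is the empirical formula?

CH

mol C = 10.54 g CO₂ ÷ 44.009 g/mol = 0.23950 mol
mol H = 2 × 2.158 g H₂O ÷ 18.015 g/mol = 0.23958 mol
Divide by the smallest (0.23950 mol): C 1.000, H 1.000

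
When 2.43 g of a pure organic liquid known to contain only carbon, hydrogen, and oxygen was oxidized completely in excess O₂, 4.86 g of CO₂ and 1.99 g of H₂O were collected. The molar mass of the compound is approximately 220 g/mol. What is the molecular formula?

mol C = 4.86 g CO₂ ÷ 44.009 g/mol = 0.1104 mol
mol H = 2 × 1.99 g H₂O ÷ 18.015 g/mol = 0.2209 mol
mass O = 2.43 − (1.326 + 0.2227) = 0.8809 g → mol O = 0.8809 ÷ 15.999 = 0.05506 mol
Divide by the smallest (0.05506 mol): C 2.006, H 4.012, O 1.000
Empirical formula: C2H4O
Empirical-formula mass = 44.05 g/mol; 220 ÷ 44.05 ≈ 5, so the molecular formula is C10H20O5.

C10H20O5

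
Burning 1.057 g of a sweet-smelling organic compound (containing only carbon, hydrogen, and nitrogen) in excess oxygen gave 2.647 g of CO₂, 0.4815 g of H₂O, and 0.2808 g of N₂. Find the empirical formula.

mol C = 2.647 g CO₂ ÷ 44.009 g/mol = 0.060147 mol
mol H = 2 × 0.4815 g H₂O ÷ 18.015 g/mol = 0.053455 mol
mol N = 2 × 0.2808 g N₂ ÷ 28.014 g/mol = 0.020047 mol
Divide by the smallest (0.020047 mol): C 3.000, H 2.666, N 1.000
Multiplying each by 3 gives whole numbers: C 9.00, H 8.00, N 3.00

C9H8N3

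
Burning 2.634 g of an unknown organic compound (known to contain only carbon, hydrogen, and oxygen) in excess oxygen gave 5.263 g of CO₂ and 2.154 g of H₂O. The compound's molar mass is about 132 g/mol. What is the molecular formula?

C6H12O3

mol C = 5.263 g CO₂ ÷ 44.009 g/mol = 0.11959 mol
mol H = 2 × 2.154 g H₂O ÷ 18.015 g/mol = 0.23913 mol
mass O = 2.634 − (1.4364 + 0.24105) = 0.95657 g → mol O = 0.95657 ÷ 15.999 = 0.059789 mol
Divide by the smallest (0.059789 mol): C 2.000, H 4.000, O 1.000
Empirical formula: C2H4O
Empirical-formula mass = 44.05 g/mol; 132 ÷ 44.05 ≈ 3, so the molecular formula is C6H12O3.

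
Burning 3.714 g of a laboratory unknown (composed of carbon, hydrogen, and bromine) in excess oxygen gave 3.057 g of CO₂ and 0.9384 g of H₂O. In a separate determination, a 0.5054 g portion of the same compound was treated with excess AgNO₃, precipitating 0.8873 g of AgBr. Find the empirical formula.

mol C = 3.057 g CO₂ ÷ 44.009 g/mol = 0.069463 mol
mol H = 2 × 0.9384 g H₂O ÷ 18.015 g/mol = 0.10418 mol
From the AgBr data: mol Br per gram of compound = (0.8873 ÷ 187.772) ÷ 0.5054 = 0.0093498 mol/g, so in the 3.714 g combustion sample mol Br = 0.034725 mol
Divide by the smallest (0.034725 mol): C 2.000, H 3.000, Br 1.000

C2H3Br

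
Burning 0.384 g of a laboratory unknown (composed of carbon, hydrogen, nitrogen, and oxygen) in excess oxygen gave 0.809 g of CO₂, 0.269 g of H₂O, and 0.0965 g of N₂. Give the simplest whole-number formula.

C8H13N3O

mol C = 0.809 g CO₂ ÷ 44.009 g/mol = 0.01838 mol
mol H = 2 × 0.269 g H₂O ÷ 18.015 g/mol = 0.02986 mol
mol N = 2 × 0.0965 g N₂ ÷ 28.014 g/mol = 0.006889 mol
mass O = 0.384 − (0.2208 + 0.03010 + 0.09650) = 0.03660 g → mol O = 0.03660 ÷ 15.999 = 0.002288 mol
Divide by the smallest (0.002288 mol): C 8.035, H 13.053, N 3.011, O 1.000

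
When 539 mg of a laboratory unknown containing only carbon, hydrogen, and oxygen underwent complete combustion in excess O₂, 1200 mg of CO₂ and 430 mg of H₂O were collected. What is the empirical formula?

mol C = 1.20 g CO₂ ÷ 44.009 g/mol = 0.02727 mol
mol H = 2 × 0.430 g H₂O ÷ 18.015 g/mol = 0.04774 mol
mass O = 0.539 − (0.3275 + 0.04812) = 0.1634 g → mol O = 0.1634 ÷ 15.999 = 0.01021 mol
Divide by the smallest (0.01021 mol): C 2.670, H 4.675, O 1.000
Multiplying each by 3 gives whole numbers: C 8.01, H 14.02, O 3.00

C8H14O3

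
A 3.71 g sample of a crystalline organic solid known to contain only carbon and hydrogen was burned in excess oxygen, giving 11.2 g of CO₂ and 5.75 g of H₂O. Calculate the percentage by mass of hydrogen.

17.3%

mol C = 11.2 g CO₂ ÷ 44.009 g/mol = 0.2545 mol
mol H = 2 × 5.75 g H₂O ÷ 18.015 g/mol = 0.6384 mol
mass % H = 0.6435 g ÷ 3.71 g × 100%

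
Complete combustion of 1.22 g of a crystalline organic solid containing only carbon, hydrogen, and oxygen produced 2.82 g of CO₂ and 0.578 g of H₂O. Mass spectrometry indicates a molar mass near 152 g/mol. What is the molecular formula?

C8H8O3

mol C = 2.82 g CO₂ ÷ 44.009 g/mol = 0.06408 mol
mol H = 2 × 0.578 g H₂O ÷ 18.015 g/mol = 0.06417 mol
mass O = 1.22 − (0.7696 + 0.06468) = 0.3857 g → mol O = 0.3857 ÷ 15.999 = 0.02411 mol
Divide by the smallest (0.02411 mol): C 2.658, H 2.662, O 1.000
Multiplying each by 3 gives whole numbers: C 7.97, H 7.99, O 3.00
Empirical formula: C8H8O3
Empirical-formula mass = 152.15 g/mol; 152 ÷ 152.15 ≈ 1, so the molecular formula is C8H8O3.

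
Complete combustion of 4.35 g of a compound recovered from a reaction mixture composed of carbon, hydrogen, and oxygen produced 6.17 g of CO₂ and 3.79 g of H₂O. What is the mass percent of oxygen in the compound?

mol C = 6.17 g CO₂ ÷ 44.009 g/mol = 0.1402 mol
mol H = 2 × 3.79 g H₂O ÷ 18.015 g/mol = 0.4208 mol
mass O = 4.35 − (1.684 + 0.4241) = 2.242 g → mol O = 2.242 ÷ 15.999 = 0.1401 mol
mass % O = 2.242 g ÷ 4.35 g × 100%

51.5%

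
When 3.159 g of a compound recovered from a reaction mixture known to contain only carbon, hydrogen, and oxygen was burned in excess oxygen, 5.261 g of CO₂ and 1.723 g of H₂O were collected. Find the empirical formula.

C5H8O4

mol C = 5.261 g CO₂ ÷ 44.009 g/mol = 0.11954 mol
mol H = 2 × 1.723 g H₂O ÷ 18.015 g/mol = 0.19129 mol
mass O = 3.159 − (1.4358 + 0.19282) = 1.5303 g → mol O = 1.5303 ÷ 15.999 = 0.095653 mol
Divide by the smallest (0.095653 mol): C 1.250, H 2.000, O 1.000
Multiplying each by 4 gives whole numbers: C 5.00, H 8.00, O 4.00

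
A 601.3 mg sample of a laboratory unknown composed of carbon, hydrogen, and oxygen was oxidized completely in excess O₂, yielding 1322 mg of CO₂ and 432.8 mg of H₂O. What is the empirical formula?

mol C = 1.322 g CO₂ ÷ 44.009 g/mol = 0.030039 mol
mol H = 2 × 0.4328 g H₂O ÷ 18.015 g/mol = 0.048049 mol
mass O = 0.6013 − (0.36080 + 0.048433) = 0.19206 g → mol O = 0.19206 ÷ 15.999 = 0.012005 mol
Divide by the smallest (0.012005 mol): C 2.502, H 4.002, O 1.000
Multiplying each by 2 gives whole numbers: C 5.00, H 8.00, O 2.00

C5H8O2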